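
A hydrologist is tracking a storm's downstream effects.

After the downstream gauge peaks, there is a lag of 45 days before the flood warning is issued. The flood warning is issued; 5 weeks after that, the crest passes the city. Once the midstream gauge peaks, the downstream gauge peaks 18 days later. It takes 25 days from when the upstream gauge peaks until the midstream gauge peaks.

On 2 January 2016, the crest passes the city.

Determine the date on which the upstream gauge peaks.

1 September 2015

The crest passes the city: Jan 2, 2016.
The flood warning is issued: Jan 2, 2016 − 5 weeks = Nov 28, 2015.
The downstream gauge peaks: Nov 28, 2015 − 45 days = Oct 14, 2015.
The midstream gauge peaks: Oct 14, 2015 − 18 days = Sep 26, 2015.
The upstream gauge peaks: Sep 26, 2015 − 25 days = Sep 1, 2015.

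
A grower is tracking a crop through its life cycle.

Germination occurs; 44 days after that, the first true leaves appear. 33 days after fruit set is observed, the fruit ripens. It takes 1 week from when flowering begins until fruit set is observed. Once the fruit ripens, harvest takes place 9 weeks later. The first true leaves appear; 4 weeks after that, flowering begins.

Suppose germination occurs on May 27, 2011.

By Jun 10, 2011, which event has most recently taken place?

Germination occurs: May 27, 2011.
The first true leaves appear: May 27, 2011 + 44 days = Jul 10, 2011.
Flowering begins: Jul 10, 2011 + 4 weeks = Aug 7, 2011.
Fruit set is observed: Aug 7, 2011 + 1 week = Aug 14, 2011.
The fruit ripens: Aug 14, 2011 + 33 days = Sep 16, 2011.
Harvest takes place: Sep 16, 2011 + 9 weeks = Nov 18, 2011.
Jun 10, 2011 falls between when germination occurs (May 27, 2011) and when the first true leaves appear (Jul 10, 2011).

Germination occurs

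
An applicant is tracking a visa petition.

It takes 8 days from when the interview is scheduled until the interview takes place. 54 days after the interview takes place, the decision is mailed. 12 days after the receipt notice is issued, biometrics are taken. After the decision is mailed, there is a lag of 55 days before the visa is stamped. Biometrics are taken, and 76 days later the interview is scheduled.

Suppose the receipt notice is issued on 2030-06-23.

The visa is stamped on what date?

The receipt notice is issued: Jun 23, 2030.
Biometrics are taken: Jun 23, 2030 + 12 days = Jul 5, 2030.
The interview is scheduled: Jul 5, 2030 + 76 days = Sep 19, 2030.
The interview takes place: Sep 19, 2030 + 8 days = Sep 27, 2030.
The decision is mailed: Sep 27, 2030 + 54 days = Nov 20, 2030.
The visa is stamped: Nov 20, 2030 + 55 days = Jan 14, 2031.

2031-01-14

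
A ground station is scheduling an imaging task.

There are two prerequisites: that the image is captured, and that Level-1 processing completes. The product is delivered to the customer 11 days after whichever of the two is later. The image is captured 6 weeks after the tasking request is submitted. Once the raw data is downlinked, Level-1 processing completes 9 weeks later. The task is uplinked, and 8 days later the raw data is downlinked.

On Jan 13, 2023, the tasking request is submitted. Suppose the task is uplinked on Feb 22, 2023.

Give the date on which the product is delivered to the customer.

May 15, 2023

The tasking request is submitted: Jan 13, 2023.
The image is captured: Jan 13, 2023 + 6 weeks = Feb 24, 2023.
The task is uplinked: Feb 22, 2023.
The raw data is downlinked: Feb 22, 2023 + 8 days = Mar 2, 2023.
Level-1 processing completes: Mar 2, 2023 + 9 weeks = May 4, 2023.
Both prerequisites met — the image is captured (Feb 24, 2023), Level-1 processing completes (May 4, 2023); the later is May 4, 2023.
The product is delivered to the customer: May 4, 2023 + 11 days = May 15, 2023.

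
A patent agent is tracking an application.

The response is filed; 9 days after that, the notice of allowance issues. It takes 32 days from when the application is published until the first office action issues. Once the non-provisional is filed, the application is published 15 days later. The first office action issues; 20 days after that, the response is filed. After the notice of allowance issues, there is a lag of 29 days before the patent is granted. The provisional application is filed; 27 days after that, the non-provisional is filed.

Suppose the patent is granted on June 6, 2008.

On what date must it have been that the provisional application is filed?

January 26, 2008

The patent is granted: Jun 6, 2008.
The notice of allowance issues: Jun 6, 2008 − 29 days = May 8, 2008.
The response is filed: May 8, 2008 − 9 days = Apr 29, 2008.
The first office action issues: Apr 29, 2008 − 20 days = Apr 9, 2008.
The application is published: Apr 9, 2008 − 32 days = Mar 8, 2008.
The non-provisional is filed: Mar 8, 2008 − 15 days = Feb 22, 2008.
The provisional application is filed: Feb 22, 2008 − 27 days = Jan 26, 2008.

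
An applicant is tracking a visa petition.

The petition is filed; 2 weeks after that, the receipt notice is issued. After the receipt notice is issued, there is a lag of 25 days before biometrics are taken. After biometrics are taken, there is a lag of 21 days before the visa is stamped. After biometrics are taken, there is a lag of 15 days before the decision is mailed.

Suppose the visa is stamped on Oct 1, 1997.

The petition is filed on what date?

The visa is stamped: Oct 1, 1997.
Biometrics are taken: Oct 1, 1997 − 21 days = Sep 10, 1997.
The receipt notice is issued: Sep 10, 1997 − 25 days = Aug 16, 1997.
The petition is filed: Aug 16, 1997 − 2 weeks = Aug 2, 1997.

Aug 2, 1997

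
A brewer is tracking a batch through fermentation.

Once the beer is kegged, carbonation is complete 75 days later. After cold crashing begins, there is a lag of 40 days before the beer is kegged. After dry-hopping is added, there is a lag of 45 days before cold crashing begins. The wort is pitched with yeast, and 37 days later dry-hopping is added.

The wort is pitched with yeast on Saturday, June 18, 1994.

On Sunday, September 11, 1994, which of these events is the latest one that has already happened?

The wort is pitched with yeast: Jun 18, 1994.
Dry-hopping is added: Jun 18, 1994 + 37 days = Jul 25, 1994.
Cold crashing begins: Jul 25, 1994 + 45 days = Sep 8, 1994.
The beer is kegged: Sep 8, 1994 + 40 days = Oct 18, 1994.
Carbonation is complete: Oct 18, 1994 + 75 days = Jan 1, 1995.
Sep 11, 1994 falls between when cold crashing begins (Sep 8, 1994) and when the beer is kegged (Oct 18, 1994).

Cold crashing begins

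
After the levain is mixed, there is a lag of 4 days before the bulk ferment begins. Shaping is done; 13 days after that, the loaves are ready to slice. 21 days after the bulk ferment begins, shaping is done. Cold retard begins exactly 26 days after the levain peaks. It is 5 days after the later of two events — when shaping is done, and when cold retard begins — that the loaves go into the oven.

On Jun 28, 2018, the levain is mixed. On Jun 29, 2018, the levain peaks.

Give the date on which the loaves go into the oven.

Jul 30, 2018

The levain is mixed: Jun 28, 2018.
The bulk ferment begins: Jun 28, 2018 + 4 days = Jul 2, 2018.
Shaping is done: Jul 2, 2018 + 21 days = Jul 23, 2018.
The levain peaks: Jun 29, 2018.
Cold retard begins: Jun 29, 2018 + 26 days = Jul 25, 2018.
Both prerequisites met — shaping is done (Jul 23, 2018), cold retard begins (Jul 25, 2018); the later is Jul 25, 2018.
The loaves go into the oven: Jul 25, 2018 + 5 days = Jul 30, 2018.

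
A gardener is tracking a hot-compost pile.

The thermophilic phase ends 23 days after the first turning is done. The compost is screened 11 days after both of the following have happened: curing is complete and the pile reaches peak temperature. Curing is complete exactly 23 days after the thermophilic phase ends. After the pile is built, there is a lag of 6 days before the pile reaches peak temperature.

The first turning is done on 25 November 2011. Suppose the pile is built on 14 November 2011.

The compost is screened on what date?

21 January 2012

The first turning is done: Nov 25, 2011.
The thermophilic phase ends: Nov 25, 2011 + 23 days = Dec 18, 2011.
Curing is complete: Dec 18, 2011 + 23 days = Jan 10, 2012.
The pile is built: Nov 14, 2011.
The pile reaches peak temperature: Nov 14, 2011 + 6 days = Nov 20, 2011.
Both prerequisites met — curing is complete (Jan 10, 2012), the pile reaches peak temperature (Nov 20, 2011); the later is Jan 10, 2012.
The compost is screened: Jan 10, 2012 + 11 days = Jan 21, 2012.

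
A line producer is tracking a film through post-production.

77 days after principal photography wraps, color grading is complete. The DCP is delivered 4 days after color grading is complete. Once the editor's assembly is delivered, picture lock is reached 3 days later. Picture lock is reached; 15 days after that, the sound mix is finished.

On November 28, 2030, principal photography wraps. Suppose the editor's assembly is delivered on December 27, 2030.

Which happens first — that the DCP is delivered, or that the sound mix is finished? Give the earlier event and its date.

Principal photography wraps: Nov 28, 2030.
Color grading is complete: Nov 28, 2030 + 77 days = Feb 13, 2031.
The DCP is delivered: Feb 13, 2031 + 4 days = Feb 17, 2031.
The editor's assembly is delivered: Dec 27, 2030.
Picture lock is reached: Dec 27, 2030 + 3 days = Dec 30, 2030.
The sound mix is finished: Dec 30, 2030 + 15 days = Jan 14, 2031.
Comparing: the DCP is delivered on Feb 17, 2031 vs the sound mix is finished on Jan 14, 2031. Earlier: the sound mix is finished.

The sound mix is finished — January 14, 2031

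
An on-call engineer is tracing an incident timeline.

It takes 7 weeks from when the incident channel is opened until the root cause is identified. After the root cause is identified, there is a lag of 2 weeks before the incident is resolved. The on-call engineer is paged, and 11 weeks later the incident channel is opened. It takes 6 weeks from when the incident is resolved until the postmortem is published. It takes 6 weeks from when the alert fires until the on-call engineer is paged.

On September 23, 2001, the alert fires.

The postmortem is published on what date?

The alert fires: Sep 23, 2001.
The on-call engineer is paged: Sep 23, 2001 + 6 weeks = Nov 4, 2001.
The incident channel is opened: Nov 4, 2001 + 11 weeks = Jan 20, 2002.
The root cause is identified: Jan 20, 2002 + 7 weeks = Mar 10, 2002.
The incident is resolved: Mar 10, 2002 + 2 weeks = Mar 24, 2002.
The postmortem is published: Mar 24, 2002 + 6 weeks = May 5, 2002.

May 5, 2002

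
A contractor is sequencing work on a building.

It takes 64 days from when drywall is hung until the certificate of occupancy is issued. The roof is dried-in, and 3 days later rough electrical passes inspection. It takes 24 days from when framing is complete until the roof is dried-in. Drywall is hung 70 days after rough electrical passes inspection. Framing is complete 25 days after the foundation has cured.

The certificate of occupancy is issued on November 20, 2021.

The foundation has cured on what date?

The certificate of occupancy is issued: Nov 20, 2021.
Drywall is hung: Nov 20, 2021 − 64 days = Sep 17, 2021.
Rough electrical passes inspection: Sep 17, 2021 − 70 days = Jul 9, 2021.
The roof is dried-in: Jul 9, 2021 − 3 days = Jul 6, 2021.
Framing is complete: Jul 6, 2021 − 24 days = Jun 12, 2021.
The foundation has cured: Jun 12, 2021 − 25 days = May 18, 2021.

May 18, 2021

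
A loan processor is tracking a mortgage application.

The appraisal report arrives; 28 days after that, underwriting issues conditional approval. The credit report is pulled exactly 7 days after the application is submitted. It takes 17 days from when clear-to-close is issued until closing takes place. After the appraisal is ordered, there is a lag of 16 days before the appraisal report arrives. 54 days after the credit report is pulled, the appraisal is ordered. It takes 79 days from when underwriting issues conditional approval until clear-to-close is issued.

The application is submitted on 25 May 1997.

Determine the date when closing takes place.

12 December 1997

The application is submitted: May 25, 1997.
The credit report is pulled: May 25, 1997 + 7 days = Jun 1, 1997.
The appraisal is ordered: Jun 1, 1997 + 54 days = Jul 25, 1997.
The appraisal report arrives: Jul 25, 1997 + 16 days = Aug 10, 1997.
Underwriting issues conditional approval: Aug 10, 1997 + 28 days = Sep 7, 1997.
Clear-to-close is issued: Sep 7, 1997 + 79 days = Nov 25, 1997.
Closing takes place: Nov 25, 1997 + 17 days = Dec 12, 1997.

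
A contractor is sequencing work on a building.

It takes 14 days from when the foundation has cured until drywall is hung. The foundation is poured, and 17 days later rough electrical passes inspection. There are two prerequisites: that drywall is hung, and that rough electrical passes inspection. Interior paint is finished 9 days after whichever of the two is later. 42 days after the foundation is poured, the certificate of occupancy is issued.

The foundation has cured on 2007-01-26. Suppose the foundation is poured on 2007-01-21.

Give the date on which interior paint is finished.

The foundation has cured: Jan 26, 2007.
Drywall is hung: Jan 26, 2007 + 14 days = Feb 9, 2007.
The foundation is poured: Jan 21, 2007.
Rough electrical passes inspection: Jan 21, 2007 + 17 days = Feb 7, 2007.
Both prerequisites met — drywall is hung (Feb 9, 2007), rough electrical passes inspection (Feb 7, 2007); the later is Feb 9, 2007.
Interior paint is finished: Feb 9, 2007 + 9 days = Feb 18, 2007.

2007-02-18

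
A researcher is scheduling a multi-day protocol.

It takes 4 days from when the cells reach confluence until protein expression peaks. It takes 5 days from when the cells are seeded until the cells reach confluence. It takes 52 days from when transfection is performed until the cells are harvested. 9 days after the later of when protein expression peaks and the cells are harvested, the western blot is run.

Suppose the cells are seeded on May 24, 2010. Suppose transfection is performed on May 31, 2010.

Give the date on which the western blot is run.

The cells are seeded: May 24, 2010.
The cells reach confluence: May 24, 2010 + 5 days = May 29, 2010.
Protein expression peaks: May 29, 2010 + 4 days = Jun 2, 2010.
Transfection is performed: May 31, 2010.
The cells are harvested: May 31, 2010 + 52 days = Jul 22, 2010.
Both prerequisites met — protein expression peaks (Jun 2, 2010), the cells are harvested (Jul 22, 2010); the later is Jul 22, 2010.
The western blot is run: Jul 22, 2010 + 9 days = Jul 31, 2010.

July 31, 2010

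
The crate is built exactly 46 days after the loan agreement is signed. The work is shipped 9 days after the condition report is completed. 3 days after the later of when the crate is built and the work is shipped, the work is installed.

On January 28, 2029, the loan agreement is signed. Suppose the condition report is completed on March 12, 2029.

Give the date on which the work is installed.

The loan agreement is signed: Jan 28, 2029.
The crate is built: Jan 28, 2029 + 46 days = Mar 15, 2029.
The condition report is completed: Mar 12, 2029.
The work is shipped: Mar 12, 2029 + 9 days = Mar 21, 2029.
Both prerequisites met — the crate is built (Mar 15, 2029), the work is shipped (Mar 21, 2029); the later is Mar 21, 2029.
The work is installed: Mar 21, 2029 + 3 days = Mar 24, 2029.

March 24, 2029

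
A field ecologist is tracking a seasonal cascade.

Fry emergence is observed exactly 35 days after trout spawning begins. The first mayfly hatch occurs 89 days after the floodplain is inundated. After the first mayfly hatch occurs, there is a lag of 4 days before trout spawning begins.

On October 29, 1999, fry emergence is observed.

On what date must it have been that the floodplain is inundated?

Fry emergence is observed: Oct 29, 1999.
Trout spawning begins: Oct 29, 1999 − 35 days = Sep 24, 1999.
The first mayfly hatch occurs: Sep 24, 1999 − 4 days = Sep 20, 1999.
The floodplain is inundated: Sep 20, 1999 − 89 days = Jun 23, 1999.

June 23, 1999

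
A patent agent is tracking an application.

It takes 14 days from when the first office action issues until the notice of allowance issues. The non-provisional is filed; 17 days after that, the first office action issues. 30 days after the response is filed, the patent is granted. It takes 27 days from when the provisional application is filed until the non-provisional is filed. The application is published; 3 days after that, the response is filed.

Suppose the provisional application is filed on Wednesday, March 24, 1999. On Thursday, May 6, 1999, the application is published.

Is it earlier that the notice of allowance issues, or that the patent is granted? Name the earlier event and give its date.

The provisional application is filed: Mar 24, 1999.
The non-provisional is filed: Mar 24, 1999 + 27 days = Apr 20, 1999.
The first office action issues: Apr 20, 1999 + 17 days = May 7, 1999.
The notice of allowance issues: May 7, 1999 + 14 days = May 21, 1999.
The application is published: May 6, 1999.
The response is filed: May 6, 1999 + 3 days = May 9, 1999.
The patent is granted: May 9, 1999 + 30 days = Jun 8, 1999.
Comparing: the notice of allowance issues on May 21, 1999 vs the patent is granted on Jun 8, 1999. Earlier: the notice of allowance issues.

The notice of allowance issues — Friday, May 21, 1999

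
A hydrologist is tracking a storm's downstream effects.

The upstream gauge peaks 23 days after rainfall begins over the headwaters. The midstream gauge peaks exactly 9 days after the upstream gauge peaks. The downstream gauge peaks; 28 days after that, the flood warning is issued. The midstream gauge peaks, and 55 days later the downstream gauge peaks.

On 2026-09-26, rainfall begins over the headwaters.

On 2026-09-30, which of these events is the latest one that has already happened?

Rainfall begins over the headwaters: Sep 26, 2026.
The upstream gauge peaks: Sep 26, 2026 + 23 days = Oct 19, 2026.
The midstream gauge peaks: Oct 19, 2026 + 9 days = Oct 28, 2026.
The downstream gauge peaks: Oct 28, 2026 + 55 days = Dec 22, 2026.
The flood warning is issued: Dec 22, 2026 + 28 days = Jan 19, 2027.
Sep 30, 2026 falls between when rainfall begins over the headwaters (Sep 26, 2026) and when the upstream gauge peaks (Oct 19, 2026).

Rainfall begins over the headwaters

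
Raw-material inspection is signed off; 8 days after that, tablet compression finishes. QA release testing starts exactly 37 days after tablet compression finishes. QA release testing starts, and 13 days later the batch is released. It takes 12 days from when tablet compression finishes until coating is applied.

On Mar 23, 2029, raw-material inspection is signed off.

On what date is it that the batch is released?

Raw-material inspection is signed off: Mar 23, 2029.
Tablet compression finishes: Mar 23, 2029 + 8 days = Mar 31, 2029.
QA release testing starts: Mar 31, 2029 + 37 days = May 7, 2029.
The batch is released: May 7, 2029 + 13 days = May 20, 2029.

May 20, 2029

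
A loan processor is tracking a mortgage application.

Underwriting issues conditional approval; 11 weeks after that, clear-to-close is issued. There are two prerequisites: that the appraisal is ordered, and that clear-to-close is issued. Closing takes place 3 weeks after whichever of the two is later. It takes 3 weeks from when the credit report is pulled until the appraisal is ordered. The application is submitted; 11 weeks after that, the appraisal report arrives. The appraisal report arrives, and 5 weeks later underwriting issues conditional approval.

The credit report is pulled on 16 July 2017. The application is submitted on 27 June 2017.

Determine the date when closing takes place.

23 January 2018

The credit report is pulled: Jul 16, 2017.
The appraisal is ordered: Jul 16, 2017 + 3 weeks = Aug 6, 2017.
The application is submitted: Jun 27, 2017.
The appraisal report arrives: Jun 27, 2017 + 11 weeks = Sep 12, 2017.
Underwriting issues conditional approval: Sep 12, 2017 + 5 weeks = Oct 17, 2017.
Clear-to-close is issued: Oct 17, 2017 + 11 weeks = Jan 2, 2018.
Both prerequisites met — the appraisal is ordered (Aug 6, 2017), clear-to-close is issued (Jan 2, 2018); the later is Jan 2, 2018.
Closing takes place: Jan 2, 2018 + 3 weeks = Jan 23, 2018.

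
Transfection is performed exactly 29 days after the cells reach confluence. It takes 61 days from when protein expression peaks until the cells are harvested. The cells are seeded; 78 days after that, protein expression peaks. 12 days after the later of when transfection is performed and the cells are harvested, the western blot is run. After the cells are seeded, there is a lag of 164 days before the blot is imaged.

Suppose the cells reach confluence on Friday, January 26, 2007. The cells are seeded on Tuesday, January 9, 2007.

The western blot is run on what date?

Saturday, June 9, 2007

The cells reach confluence: Jan 26, 2007.
Transfection is performed: Jan 26, 2007 + 29 days = Feb 24, 2007.
The cells are seeded: Jan 9, 2007.
Protein expression peaks: Jan 9, 2007 + 78 days = Mar 28, 2007.
The cells are harvested: Mar 28, 2007 + 61 days = May 28, 2007.
Both prerequisites met — transfection is performed (Feb 24, 2007), the cells are harvested (May 28, 2007); the later is May 28, 2007.
The western blot is run: May 28, 2007 + 12 days = Jun 9, 2007.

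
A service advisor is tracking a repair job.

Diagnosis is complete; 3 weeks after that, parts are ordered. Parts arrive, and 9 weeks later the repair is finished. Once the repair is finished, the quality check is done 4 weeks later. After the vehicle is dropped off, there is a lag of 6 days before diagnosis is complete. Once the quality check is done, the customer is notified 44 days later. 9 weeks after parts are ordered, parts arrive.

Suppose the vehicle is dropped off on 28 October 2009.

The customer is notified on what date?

10 June 2010

The vehicle is dropped off: Oct 28, 2009.
Diagnosis is complete: Oct 28, 2009 + 6 days = Nov 3, 2009.
Parts are ordered: Nov 3, 2009 + 3 weeks = Nov 24, 2009.
Parts arrive: Nov 24, 2009 + 9 weeks = Jan 26, 2010.
The repair is finished: Jan 26, 2010 + 9 weeks = Mar 30, 2010.
The quality check is done: Mar 30, 2010 + 4 weeks = Apr 27, 2010.
The customer is notified: Apr 27, 2010 + 44 days = Jun 10, 2010.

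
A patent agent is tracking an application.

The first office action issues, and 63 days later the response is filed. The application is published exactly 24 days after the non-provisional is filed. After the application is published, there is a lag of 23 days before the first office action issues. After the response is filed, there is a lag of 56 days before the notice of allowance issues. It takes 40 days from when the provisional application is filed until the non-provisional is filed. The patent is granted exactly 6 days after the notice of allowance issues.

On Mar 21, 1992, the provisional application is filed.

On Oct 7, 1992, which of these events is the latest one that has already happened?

The provisional application is filed: Mar 21, 1992.
The non-provisional is filed: Mar 21, 1992 + 40 days = Apr 30, 1992.
The application is published: Apr 30, 1992 + 24 days = May 24, 1992.
The first office action issues: May 24, 1992 + 23 days = Jun 16, 1992.
The response is filed: Jun 16, 1992 + 63 days = Aug 18, 1992.
The notice of allowance issues: Aug 18, 1992 + 56 days = Oct 13, 1992.
The patent is granted: Oct 13, 1992 + 6 days = Oct 19, 1992.
Oct 7, 1992 falls between when the response is filed (Aug 18, 1992) and when the notice of allowance issues (Oct 13, 1992).

The response is filed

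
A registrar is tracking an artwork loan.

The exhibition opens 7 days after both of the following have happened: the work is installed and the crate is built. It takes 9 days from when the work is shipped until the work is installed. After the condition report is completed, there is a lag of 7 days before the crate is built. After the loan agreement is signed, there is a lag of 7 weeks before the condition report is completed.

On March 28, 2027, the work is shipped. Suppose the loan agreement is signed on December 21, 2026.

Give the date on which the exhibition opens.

The work is shipped: Mar 28, 2027.
The work is installed: Mar 28, 2027 + 9 days = Apr 6, 2027.
The loan agreement is signed: Dec 21, 2026.
The condition report is completed: Dec 21, 2026 + 7 weeks = Feb 8, 2027.
The crate is built: Feb 8, 2027 + 7 days = Feb 15, 2027.
Both prerequisites met — the work is installed (Apr 6, 2027), the crate is built (Feb 15, 2027); the later is Apr 6, 2027.
The exhibition opens: Apr 6, 2027 + 7 days = Apr 13, 2027.

April 13, 2027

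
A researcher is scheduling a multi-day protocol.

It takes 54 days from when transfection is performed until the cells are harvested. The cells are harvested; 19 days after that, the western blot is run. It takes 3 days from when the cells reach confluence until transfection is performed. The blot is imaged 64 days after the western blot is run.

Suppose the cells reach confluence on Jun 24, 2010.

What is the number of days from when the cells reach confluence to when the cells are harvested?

Causal path: the cells reach confluence → transfection is performed → the cells are harvested.
Total delay along the path: 3 + 54 = 57 days.

57 days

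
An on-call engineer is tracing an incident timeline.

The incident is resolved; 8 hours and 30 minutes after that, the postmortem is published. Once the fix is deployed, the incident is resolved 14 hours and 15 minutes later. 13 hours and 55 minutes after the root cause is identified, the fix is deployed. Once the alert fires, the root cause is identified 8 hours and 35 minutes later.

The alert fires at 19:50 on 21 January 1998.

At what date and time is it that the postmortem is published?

17:05 on 23 January 1998

The alert fires: 19:50 Jan 21, 1998.
The root cause is identified: 19:50 Jan 21, 1998 + 8h35m = 04:25 Jan 22, 1998.
The fix is deployed: 04:25 Jan 22, 1998 + 13h55m = 18:20 Jan 22, 1998.
The incident is resolved: 18:20 Jan 22, 1998 + 14h15m = 08:35 Jan 23, 1998.
The postmortem is published: 08:35 Jan 23, 1998 + 8h30m = 17:05 Jan 23, 1998.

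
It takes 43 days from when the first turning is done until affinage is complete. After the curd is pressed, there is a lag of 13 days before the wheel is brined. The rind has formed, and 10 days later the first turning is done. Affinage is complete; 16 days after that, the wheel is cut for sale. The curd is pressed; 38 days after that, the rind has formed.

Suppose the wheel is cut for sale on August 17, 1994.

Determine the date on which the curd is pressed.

The wheel is cut for sale: Aug 17, 1994.
Affinage is complete: Aug 17, 1994 − 16 days = Aug 1, 1994.
The first turning is done: Aug 1, 1994 − 43 days = Jun 19, 1994.
The rind has formed: Jun 19, 1994 − 10 days = Jun 9, 1994.
The curd is pressed: Jun 9, 1994 − 38 days = May 2, 1994.

May 2, 1994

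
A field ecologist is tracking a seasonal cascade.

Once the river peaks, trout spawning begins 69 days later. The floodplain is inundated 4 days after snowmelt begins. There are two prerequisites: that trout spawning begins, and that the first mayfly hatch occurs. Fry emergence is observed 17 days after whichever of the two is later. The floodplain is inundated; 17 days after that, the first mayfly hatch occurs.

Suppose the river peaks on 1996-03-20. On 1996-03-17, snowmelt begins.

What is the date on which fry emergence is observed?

1996-06-14

The river peaks: Mar 20, 1996.
Trout spawning begins: Mar 20, 1996 + 69 days = May 28, 1996.
Snowmelt begins: Mar 17, 1996.
The floodplain is inundated: Mar 17, 1996 + 4 days = Mar 21, 1996.
The first mayfly hatch occurs: Mar 21, 1996 + 17 days = Apr 7, 1996.
Both prerequisites met — trout spawning begins (May 28, 1996), the first mayfly hatch occurs (Apr 7, 1996); the later is May 28, 1996.
Fry emergence is observed: May 28, 1996 + 17 days = Jun 14, 1996.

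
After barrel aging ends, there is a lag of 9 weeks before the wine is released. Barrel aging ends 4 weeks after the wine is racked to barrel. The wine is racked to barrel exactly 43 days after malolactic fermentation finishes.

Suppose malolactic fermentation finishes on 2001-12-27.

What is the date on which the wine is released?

2002-05-10

Malolactic fermentation finishes: Dec 27, 2001.
The wine is racked to barrel: Dec 27, 2001 + 43 days = Feb 8, 2002.
Barrel aging ends: Feb 8, 2002 + 4 weeks = Mar 8, 2002.
The wine is released: Mar 8, 2002 + 9 weeks = May 10, 2002.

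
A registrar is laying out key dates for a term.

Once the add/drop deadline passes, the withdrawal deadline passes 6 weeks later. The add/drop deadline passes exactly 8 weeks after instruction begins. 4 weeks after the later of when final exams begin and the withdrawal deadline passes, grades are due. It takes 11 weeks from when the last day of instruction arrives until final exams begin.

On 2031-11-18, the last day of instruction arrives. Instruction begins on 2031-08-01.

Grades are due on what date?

2032-03-02

The last day of instruction arrives: Nov 18, 2031.
Final exams begin: Nov 18, 2031 + 11 weeks = Feb 3, 2032.
Instruction begins: Aug 1, 2031.
The add/drop deadline passes: Aug 1, 2031 + 8 weeks = Sep 26, 2031.
The withdrawal deadline passes: Sep 26, 2031 + 6 weeks = Nov 7, 2031.
Both prerequisites met — final exams begin (Feb 3, 2032), the withdrawal deadline passes (Nov 7, 2031); the later is Feb 3, 2032.
Grades are due: Feb 3, 2032 + 4 weeks = Mar 2, 2032.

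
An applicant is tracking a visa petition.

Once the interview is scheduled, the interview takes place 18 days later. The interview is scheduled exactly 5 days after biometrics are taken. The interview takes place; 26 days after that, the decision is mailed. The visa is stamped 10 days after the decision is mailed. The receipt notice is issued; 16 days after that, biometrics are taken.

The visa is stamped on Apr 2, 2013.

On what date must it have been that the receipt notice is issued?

Jan 17, 2013

The visa is stamped: Apr 2, 2013.
The decision is mailed: Apr 2, 2013 − 10 days = Mar 23, 2013.
The interview takes place: Mar 23, 2013 − 26 days = Feb 25, 2013.
The interview is scheduled: Feb 25, 2013 − 18 days = Feb 7, 2013.
Biometrics are taken: Feb 7, 2013 − 5 days = Feb 2, 2013.
The receipt notice is issued: Feb 2, 2013 − 16 days = Jan 17, 2013.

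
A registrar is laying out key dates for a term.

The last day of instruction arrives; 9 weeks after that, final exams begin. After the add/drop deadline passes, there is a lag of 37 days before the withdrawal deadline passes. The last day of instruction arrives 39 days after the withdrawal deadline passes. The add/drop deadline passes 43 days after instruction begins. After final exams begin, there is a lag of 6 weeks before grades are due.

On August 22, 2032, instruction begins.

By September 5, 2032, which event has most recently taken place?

Instruction begins: Aug 22, 2032.
The add/drop deadline passes: Aug 22, 2032 + 43 days = Oct 4, 2032.
The withdrawal deadline passes: Oct 4, 2032 + 37 days = Nov 10, 2032.
The last day of instruction arrives: Nov 10, 2032 + 39 days = Dec 19, 2032.
Final exams begin: Dec 19, 2032 + 9 weeks = Feb 20, 2033.
Grades are due: Feb 20, 2033 + 6 weeks = Apr 3, 2033.
Sep 5, 2032 falls between when instruction begins (Aug 22, 2032) and when the add/drop deadline passes (Oct 4, 2032).

Instruction begins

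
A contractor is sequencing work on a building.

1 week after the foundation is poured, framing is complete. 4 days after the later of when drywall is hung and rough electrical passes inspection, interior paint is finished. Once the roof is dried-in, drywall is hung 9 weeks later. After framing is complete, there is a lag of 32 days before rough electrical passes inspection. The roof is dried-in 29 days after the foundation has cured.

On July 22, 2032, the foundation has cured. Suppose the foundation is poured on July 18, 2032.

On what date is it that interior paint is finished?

The foundation has cured: Jul 22, 2032.
The roof is dried-in: Jul 22, 2032 + 29 days = Aug 20, 2032.
Drywall is hung: Aug 20, 2032 + 9 weeks = Oct 22, 2032.
The foundation is poured: Jul 18, 2032.
Framing is complete: Jul 18, 2032 + 1 week = Jul 25, 2032.
Rough electrical passes inspection: Jul 25, 2032 + 32 days = Aug 26, 2032.
Both prerequisites met — drywall is hung (Oct 22, 2032), rough electrical passes inspection (Aug 26, 2032); the later is Oct 22, 2032.
Interior paint is finished: Oct 22, 2032 + 4 days = Oct 26, 2032.

October 26, 2032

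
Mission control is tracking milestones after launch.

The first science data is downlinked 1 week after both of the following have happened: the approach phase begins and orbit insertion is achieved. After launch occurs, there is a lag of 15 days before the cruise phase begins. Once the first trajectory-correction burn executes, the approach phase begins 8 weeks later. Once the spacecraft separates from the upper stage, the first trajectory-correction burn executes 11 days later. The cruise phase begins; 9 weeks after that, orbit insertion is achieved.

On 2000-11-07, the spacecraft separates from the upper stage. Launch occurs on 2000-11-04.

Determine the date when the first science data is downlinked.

The spacecraft separates from the upper stage: Nov 7, 2000.
The first trajectory-correction burn executes: Nov 7, 2000 + 11 days = Nov 18, 2000.
The approach phase begins: Nov 18, 2000 + 8 weeks = Jan 13, 2001.
Launch occurs: Nov 4, 2000.
The cruise phase begins: Nov 4, 2000 + 15 days = Nov 19, 2000.
Orbit insertion is achieved: Nov 19, 2000 + 9 weeks = Jan 21, 2001.
Both prerequisites met — the approach phase begins (Jan 13, 2001), orbit insertion is achieved (Jan 21, 2001); the later is Jan 21, 2001.
The first science data is downlinked: Jan 21, 2001 + 1 week = Jan 28, 2001.

2001-01-28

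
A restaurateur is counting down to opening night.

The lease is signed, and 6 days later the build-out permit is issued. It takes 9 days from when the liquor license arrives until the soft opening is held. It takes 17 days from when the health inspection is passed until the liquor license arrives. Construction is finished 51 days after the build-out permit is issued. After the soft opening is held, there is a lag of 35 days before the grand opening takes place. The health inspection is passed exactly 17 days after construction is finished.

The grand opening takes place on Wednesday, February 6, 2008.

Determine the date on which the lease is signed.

The grand opening takes place: Feb 6, 2008.
The soft opening is held: Feb 6, 2008 − 35 days = Jan 2, 2008.
The liquor license arrives: Jan 2, 2008 − 9 days = Dec 24, 2007.
The health inspection is passed: Dec 24, 2007 − 17 days = Dec 7, 2007.
Construction is finished: Dec 7, 2007 − 17 days = Nov 20, 2007.
The build-out permit is issued: Nov 20, 2007 − 51 days = Sep 30, 2007.
The lease is signed: Sep 30, 2007 − 6 days = Sep 24, 2007.

Monday, September 24, 2007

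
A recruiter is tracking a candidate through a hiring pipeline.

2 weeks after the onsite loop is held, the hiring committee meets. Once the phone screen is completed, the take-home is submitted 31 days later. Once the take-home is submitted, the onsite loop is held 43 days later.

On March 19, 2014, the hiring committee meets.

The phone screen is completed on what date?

The hiring committee meets: Mar 19, 2014.
The onsite loop is held: Mar 19, 2014 − 2 weeks = Mar 5, 2014.
The take-home is submitted: Mar 5, 2014 − 43 days = Jan 21, 2014.
The phone screen is completed: Jan 21, 2014 − 31 days = Dec 21, 2013.

December 21, 2013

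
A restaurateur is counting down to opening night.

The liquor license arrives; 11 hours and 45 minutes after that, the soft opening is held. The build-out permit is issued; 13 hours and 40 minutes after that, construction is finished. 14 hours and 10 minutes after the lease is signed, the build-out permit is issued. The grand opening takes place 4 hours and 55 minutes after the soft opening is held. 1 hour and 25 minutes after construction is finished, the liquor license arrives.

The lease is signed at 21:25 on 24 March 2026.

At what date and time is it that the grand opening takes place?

The lease is signed: 21:25 Mar 24, 2026.
The build-out permit is issued: 21:25 Mar 24, 2026 + 14h10m = 11:35 Mar 25, 2026.
Construction is finished: 11:35 Mar 25, 2026 + 13h40m = 01:15 Mar 26, 2026.
The liquor license arrives: 01:15 Mar 26, 2026 + 1h25m = 02:40 Mar 26, 2026.
The soft opening is held: 02:40 Mar 26, 2026 + 11h45m = 14:25 Mar 26, 2026.
The grand opening takes place: 14:25 Mar 26, 2026 + 4h55m = 19:20 Mar 26, 2026.

19:20 on 26 March 2026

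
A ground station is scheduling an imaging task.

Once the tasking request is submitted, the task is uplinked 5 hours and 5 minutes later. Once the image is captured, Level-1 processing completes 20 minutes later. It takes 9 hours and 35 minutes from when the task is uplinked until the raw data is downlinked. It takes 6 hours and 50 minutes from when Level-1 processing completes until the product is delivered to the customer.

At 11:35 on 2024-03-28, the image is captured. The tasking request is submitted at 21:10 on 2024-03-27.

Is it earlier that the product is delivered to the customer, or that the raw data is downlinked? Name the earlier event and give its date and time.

The raw data is downlinked — 11:50 on 2024-03-28

The image is captured: 11:35 Mar 28, 2024.
Level-1 processing completes: 11:35 Mar 28, 2024 + 20m = 11:55 Mar 28, 2024.
The product is delivered to the customer: 11:55 Mar 28, 2024 + 6h50m = 18:45 Mar 28, 2024.
The tasking request is submitted: 21:10 Mar 27, 2024.
The task is uplinked: 21:10 Mar 27, 2024 + 5h05m = 02:15 Mar 28, 2024.
The raw data is downlinked: 02:15 Mar 28, 2024 + 9h35m = 11:50 Mar 28, 2024.
Comparing: the product is delivered to the customer at 18:45 Mar 28, 2024 vs the raw data is downlinked at 11:50 Mar 28, 2024. Earlier: the raw data is downlinked.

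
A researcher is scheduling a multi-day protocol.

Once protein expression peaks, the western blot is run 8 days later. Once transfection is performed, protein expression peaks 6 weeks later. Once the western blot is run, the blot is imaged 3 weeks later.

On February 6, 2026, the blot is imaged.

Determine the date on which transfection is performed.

The blot is imaged: Feb 6, 2026.
The western blot is run: Feb 6, 2026 − 3 weeks = Jan 16, 2026.
Protein expression peaks: Jan 16, 2026 − 8 days = Jan 8, 2026.
Transfection is performed: Jan 8, 2026 − 6 weeks = Nov 27, 2025.

November 27, 2025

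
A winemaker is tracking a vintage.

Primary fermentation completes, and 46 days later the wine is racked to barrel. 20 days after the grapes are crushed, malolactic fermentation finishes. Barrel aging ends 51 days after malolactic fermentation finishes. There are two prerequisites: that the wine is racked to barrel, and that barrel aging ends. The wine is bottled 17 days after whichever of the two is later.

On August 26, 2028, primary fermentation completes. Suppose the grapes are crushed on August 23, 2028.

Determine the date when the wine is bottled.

November 19, 2028

Primary fermentation completes: Aug 26, 2028.
The wine is racked to barrel: Aug 26, 2028 + 46 days = Oct 11, 2028.
The grapes are crushed: Aug 23, 2028.
Malolactic fermentation finishes: Aug 23, 2028 + 20 days = Sep 12, 2028.
Barrel aging ends: Sep 12, 2028 + 51 days = Nov 2, 2028.
Both prerequisites met — the wine is racked to barrel (Oct 11, 2028), barrel aging ends (Nov 2, 2028); the later is Nov 2, 2028.
The wine is bottled: Nov 2, 2028 + 17 days = Nov 19, 2028.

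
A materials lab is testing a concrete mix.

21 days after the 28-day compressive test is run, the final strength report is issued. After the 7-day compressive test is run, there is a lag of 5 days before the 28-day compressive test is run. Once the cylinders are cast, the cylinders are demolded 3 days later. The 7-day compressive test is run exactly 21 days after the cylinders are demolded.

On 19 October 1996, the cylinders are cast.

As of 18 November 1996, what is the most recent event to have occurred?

The 28-day compressive test is run

The cylinders are cast: Oct 19, 1996.
The cylinders are demolded: Oct 19, 1996 + 3 days = Oct 22, 1996.
The 7-day compressive test is run: Oct 22, 1996 + 21 days = Nov 12, 1996.
The 28-day compressive test is run: Nov 12, 1996 + 5 days = Nov 17, 1996.
The final strength report is issued: Nov 17, 1996 + 21 days = Dec 8, 1996.
Nov 18, 1996 falls between when the 28-day compressive test is run (Nov 17, 1996) and when the final strength report is issued (Dec 8, 1996).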